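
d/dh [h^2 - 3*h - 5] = 2*h - 3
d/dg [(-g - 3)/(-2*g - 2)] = -1/(g^2 + 2*g + 1)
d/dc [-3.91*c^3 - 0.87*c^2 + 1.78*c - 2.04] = -11.73*c^2 - 1.74*c + 1.78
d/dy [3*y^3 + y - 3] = 9*y^2 + 1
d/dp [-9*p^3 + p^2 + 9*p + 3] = -27*p^2 + 2*p + 9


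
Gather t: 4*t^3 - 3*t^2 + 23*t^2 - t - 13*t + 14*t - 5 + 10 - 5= 4*t^3 + 20*t^2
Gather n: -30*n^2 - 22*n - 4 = -30*n^2 - 22*n - 4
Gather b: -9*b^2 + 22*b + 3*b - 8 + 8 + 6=-9*b^2 + 25*b + 6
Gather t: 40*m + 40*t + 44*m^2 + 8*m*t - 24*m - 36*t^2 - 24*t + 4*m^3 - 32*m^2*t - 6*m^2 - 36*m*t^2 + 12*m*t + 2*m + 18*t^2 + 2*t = 4*m^3 + 38*m^2 + 18*m + t^2*(-36*m - 18) + t*(-32*m^2 + 20*m + 18)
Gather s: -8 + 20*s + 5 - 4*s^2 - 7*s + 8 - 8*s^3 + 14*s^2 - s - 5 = -8*s^3 + 10*s^2 + 12*s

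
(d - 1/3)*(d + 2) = d^2 + 5*d/3 - 2/3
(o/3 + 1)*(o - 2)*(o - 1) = o^3/3 - 7*o/3 + 2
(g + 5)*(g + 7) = g^2 + 12*g + 35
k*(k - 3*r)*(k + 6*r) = k^3 + 3*k^2*r - 18*k*r^2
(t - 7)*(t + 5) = t^2 - 2*t - 35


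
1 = 1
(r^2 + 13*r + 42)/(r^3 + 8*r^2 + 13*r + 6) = (r + 7)/(r^2 + 2*r + 1)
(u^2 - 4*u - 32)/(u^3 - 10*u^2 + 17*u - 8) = (u + 4)/(u^2 - 2*u + 1)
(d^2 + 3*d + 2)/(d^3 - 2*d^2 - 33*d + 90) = (d^2 + 3*d + 2)/(d^3 - 2*d^2 - 33*d + 90)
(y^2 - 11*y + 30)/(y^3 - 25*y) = (y - 6)/(y*(y + 5))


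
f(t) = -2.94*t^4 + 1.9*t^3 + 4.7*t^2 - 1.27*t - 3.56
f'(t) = -11.76*t^3 + 5.7*t^2 + 9.4*t - 1.27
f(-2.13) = -58.41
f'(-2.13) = 118.21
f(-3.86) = -690.58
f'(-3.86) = 723.72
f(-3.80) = -648.15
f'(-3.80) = 690.61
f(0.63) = -2.48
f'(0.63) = 3.97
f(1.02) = -1.13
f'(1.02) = 1.77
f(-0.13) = -3.32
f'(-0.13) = -2.37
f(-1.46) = -10.96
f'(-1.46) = 33.75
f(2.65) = -83.55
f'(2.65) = -155.18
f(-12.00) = -63558.56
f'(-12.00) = 21028.01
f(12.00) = -57022.64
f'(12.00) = -19388.95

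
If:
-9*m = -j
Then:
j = 9*m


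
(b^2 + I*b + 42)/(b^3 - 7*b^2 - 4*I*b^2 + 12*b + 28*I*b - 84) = (b + 7*I)/(b^2 + b*(-7 + 2*I) - 14*I)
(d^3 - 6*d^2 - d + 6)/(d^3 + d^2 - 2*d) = (d^2 - 5*d - 6)/(d*(d + 2))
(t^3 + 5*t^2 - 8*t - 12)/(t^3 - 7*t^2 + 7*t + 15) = (t^2 + 4*t - 12)/(t^2 - 8*t + 15)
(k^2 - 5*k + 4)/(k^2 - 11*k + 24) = (k^2 - 5*k + 4)/(k^2 - 11*k + 24)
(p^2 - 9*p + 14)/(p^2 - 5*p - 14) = (p - 2)/(p + 2)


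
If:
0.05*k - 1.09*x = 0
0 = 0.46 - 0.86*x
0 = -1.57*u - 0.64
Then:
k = 11.66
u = -0.41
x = 0.53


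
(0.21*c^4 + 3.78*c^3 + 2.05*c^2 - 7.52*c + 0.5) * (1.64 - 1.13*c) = -0.2373*c^5 - 3.927*c^4 + 3.8827*c^3 + 11.8596*c^2 - 12.8978*c + 0.82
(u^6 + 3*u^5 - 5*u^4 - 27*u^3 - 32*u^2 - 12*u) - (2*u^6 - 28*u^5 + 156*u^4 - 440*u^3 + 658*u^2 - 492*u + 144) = -u^6 + 31*u^5 - 161*u^4 + 413*u^3 - 690*u^2 + 480*u - 144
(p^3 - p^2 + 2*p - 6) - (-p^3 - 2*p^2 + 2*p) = 2*p^3 + p^2 - 6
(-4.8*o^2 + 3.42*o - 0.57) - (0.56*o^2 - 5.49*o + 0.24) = -5.36*o^2 + 8.91*o - 0.81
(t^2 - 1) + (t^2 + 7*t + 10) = 2*t^2 + 7*t + 9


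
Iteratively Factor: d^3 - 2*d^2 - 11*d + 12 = (d - 4)*(d^2 + 2*d - 3) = (d - 4)*(d - 1)*(d + 3)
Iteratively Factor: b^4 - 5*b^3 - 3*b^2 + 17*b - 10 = (b - 1)*(b^3 - 4*b^2 - 7*b + 10) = (b - 1)^2*(b^2 - 3*b - 10) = (b - 5)*(b - 1)^2*(b + 2)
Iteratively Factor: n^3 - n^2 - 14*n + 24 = (n + 4)*(n^2 - 5*n + 6) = (n - 2)*(n + 4)*(n - 3)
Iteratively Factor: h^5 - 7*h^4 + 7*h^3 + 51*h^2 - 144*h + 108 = (h + 3)*(h^4 - 10*h^3 + 37*h^2 - 60*h + 36) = (h - 3)*(h + 3)*(h^3 - 7*h^2 + 16*h - 12) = (h - 3)^2*(h + 3)*(h^2 - 4*h + 4) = (h - 3)^2*(h - 2)*(h + 3)*(h - 2)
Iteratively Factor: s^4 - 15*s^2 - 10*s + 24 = (s + 3)*(s^3 - 3*s^2 - 6*s + 8) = (s + 2)*(s + 3)*(s^2 - 5*s + 4) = (s - 4)*(s + 2)*(s + 3)*(s - 1)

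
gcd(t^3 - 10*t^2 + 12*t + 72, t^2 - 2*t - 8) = t + 2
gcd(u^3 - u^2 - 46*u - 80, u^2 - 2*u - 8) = u + 2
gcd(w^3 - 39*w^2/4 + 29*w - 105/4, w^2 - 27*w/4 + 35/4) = w^2 - 27*w/4 + 35/4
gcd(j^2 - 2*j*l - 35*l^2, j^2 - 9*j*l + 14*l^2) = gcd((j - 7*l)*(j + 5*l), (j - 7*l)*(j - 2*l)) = j - 7*l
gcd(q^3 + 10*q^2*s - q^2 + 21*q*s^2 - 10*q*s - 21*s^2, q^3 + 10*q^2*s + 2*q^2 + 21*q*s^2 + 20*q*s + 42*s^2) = q^2 + 10*q*s + 21*s^2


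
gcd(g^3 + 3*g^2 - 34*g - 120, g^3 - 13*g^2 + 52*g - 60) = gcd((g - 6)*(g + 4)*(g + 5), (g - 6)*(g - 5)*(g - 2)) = g - 6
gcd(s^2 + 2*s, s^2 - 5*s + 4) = 1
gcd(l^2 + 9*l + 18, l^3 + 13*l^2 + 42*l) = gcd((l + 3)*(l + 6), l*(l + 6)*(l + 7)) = l + 6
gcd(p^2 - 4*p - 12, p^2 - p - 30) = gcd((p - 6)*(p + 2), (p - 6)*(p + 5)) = p - 6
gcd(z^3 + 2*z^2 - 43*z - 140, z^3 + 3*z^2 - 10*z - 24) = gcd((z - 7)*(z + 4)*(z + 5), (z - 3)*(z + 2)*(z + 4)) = z + 4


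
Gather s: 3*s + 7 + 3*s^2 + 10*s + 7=3*s^2 + 13*s + 14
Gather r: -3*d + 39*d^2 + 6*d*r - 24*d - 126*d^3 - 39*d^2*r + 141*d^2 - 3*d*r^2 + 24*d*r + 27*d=-126*d^3 + 180*d^2 - 3*d*r^2 + r*(-39*d^2 + 30*d)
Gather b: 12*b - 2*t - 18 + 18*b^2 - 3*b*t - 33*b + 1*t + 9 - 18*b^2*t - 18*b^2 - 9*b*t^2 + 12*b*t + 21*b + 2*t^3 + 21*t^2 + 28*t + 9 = -18*b^2*t + b*(-9*t^2 + 9*t) + 2*t^3 + 21*t^2 + 27*t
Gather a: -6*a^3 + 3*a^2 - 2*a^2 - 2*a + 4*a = -6*a^3 + a^2 + 2*a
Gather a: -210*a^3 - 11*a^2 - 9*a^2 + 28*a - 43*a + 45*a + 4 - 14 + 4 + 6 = -210*a^3 - 20*a^2 + 30*a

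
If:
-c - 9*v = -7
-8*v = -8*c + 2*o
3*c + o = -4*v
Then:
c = 0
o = -28/9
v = 7/9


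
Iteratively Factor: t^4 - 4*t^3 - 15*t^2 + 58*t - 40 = (t - 2)*(t^3 - 2*t^2 - 19*t + 20) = (t - 2)*(t - 1)*(t^2 - t - 20) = (t - 2)*(t - 1)*(t + 4)*(t - 5)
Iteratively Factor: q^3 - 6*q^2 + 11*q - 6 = (q - 3)*(q^2 - 3*q + 2) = (q - 3)*(q - 1)*(q - 2)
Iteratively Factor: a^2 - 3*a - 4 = (a + 1)*(a - 4)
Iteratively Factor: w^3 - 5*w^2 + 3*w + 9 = (w + 1)*(w^2 - 6*w + 9) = (w - 3)*(w + 1)*(w - 3)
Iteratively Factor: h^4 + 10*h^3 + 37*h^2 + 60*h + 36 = (h + 3)*(h^3 + 7*h^2 + 16*h + 12) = (h + 2)*(h + 3)*(h^2 + 5*h + 6) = (h + 2)^2*(h + 3)*(h + 3)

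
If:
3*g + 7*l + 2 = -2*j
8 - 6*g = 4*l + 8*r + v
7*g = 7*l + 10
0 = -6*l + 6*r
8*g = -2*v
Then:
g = 88/49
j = -244/49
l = 18/49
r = 18/49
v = -352/49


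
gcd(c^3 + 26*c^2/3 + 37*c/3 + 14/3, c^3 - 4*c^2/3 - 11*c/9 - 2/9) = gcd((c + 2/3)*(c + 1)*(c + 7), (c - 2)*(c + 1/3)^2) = 1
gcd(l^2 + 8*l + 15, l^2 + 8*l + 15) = l^2 + 8*l + 15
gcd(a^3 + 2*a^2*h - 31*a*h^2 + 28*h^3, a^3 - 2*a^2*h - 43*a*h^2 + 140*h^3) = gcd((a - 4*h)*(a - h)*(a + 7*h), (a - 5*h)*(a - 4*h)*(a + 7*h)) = a^2 + 3*a*h - 28*h^2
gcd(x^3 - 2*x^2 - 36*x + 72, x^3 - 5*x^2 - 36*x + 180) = x^2 - 36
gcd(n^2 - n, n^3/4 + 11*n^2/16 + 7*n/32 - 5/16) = 1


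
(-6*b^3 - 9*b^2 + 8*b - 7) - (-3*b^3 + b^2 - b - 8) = -3*b^3 - 10*b^2 + 9*b + 1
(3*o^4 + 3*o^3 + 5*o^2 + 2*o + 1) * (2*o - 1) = 6*o^5 + 3*o^4 + 7*o^3 - o^2 - 1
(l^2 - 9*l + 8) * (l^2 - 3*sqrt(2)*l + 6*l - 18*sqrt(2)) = l^4 - 3*sqrt(2)*l^3 - 3*l^3 - 46*l^2 + 9*sqrt(2)*l^2 + 48*l + 138*sqrt(2)*l - 144*sqrt(2)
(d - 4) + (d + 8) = 2*d + 4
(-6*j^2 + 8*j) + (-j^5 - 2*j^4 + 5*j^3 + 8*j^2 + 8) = -j^5 - 2*j^4 + 5*j^3 + 2*j^2 + 8*j + 8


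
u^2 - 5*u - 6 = (u - 6)*(u + 1)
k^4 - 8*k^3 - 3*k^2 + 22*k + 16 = (k - 8)*(k - 2)*(k + 1)^2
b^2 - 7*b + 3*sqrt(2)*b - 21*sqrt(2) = (b - 7)*(b + 3*sqrt(2))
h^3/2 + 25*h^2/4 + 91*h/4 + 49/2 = (h/2 + 1)*(h + 7/2)*(h + 7)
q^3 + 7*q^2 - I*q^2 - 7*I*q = q*(q + 7)*(q - I)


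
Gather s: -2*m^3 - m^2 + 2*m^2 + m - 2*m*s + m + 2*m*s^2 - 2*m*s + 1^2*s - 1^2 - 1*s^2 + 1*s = -2*m^3 + m^2 + 2*m + s^2*(2*m - 1) + s*(2 - 4*m) - 1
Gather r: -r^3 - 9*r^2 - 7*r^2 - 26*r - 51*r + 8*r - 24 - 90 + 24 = -r^3 - 16*r^2 - 69*r - 90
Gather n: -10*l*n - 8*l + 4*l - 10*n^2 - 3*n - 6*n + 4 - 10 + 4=-4*l - 10*n^2 + n*(-10*l - 9) - 2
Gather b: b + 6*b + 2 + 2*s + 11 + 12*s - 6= 7*b + 14*s + 7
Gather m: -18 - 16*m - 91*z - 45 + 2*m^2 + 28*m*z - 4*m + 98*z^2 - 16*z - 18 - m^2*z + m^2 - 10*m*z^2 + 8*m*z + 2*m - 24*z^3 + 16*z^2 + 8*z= m^2*(3 - z) + m*(-10*z^2 + 36*z - 18) - 24*z^3 + 114*z^2 - 99*z - 81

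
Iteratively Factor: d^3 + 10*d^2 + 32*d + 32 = (d + 2)*(d^2 + 8*d + 16) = (d + 2)*(d + 4)*(d + 4)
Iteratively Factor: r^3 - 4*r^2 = (r - 4)*(r^2) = r*(r - 4)*(r)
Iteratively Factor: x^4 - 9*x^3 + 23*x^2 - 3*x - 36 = (x - 3)*(x^3 - 6*x^2 + 5*x + 12) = (x - 4)*(x - 3)*(x^2 - 2*x - 3) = (x - 4)*(x - 3)*(x + 1)*(x - 3)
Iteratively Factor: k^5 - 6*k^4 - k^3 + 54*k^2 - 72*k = (k - 2)*(k^4 - 4*k^3 - 9*k^2 + 36*k) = k*(k - 2)*(k^3 - 4*k^2 - 9*k + 36) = k*(k - 2)*(k + 3)*(k^2 - 7*k + 12) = k*(k - 4)*(k - 2)*(k + 3)*(k - 3)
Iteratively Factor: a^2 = (a)*(a)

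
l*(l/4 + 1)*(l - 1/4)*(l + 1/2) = l^4/4 + 17*l^3/16 + 7*l^2/32 - l/8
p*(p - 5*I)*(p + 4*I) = p^3 - I*p^2 + 20*p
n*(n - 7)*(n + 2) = n^3 - 5*n^2 - 14*n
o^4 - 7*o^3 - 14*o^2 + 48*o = o*(o - 8)*(o - 2)*(o + 3)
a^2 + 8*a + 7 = (a + 1)*(a + 7)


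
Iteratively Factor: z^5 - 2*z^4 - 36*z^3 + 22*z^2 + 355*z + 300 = (z - 5)*(z^4 + 3*z^3 - 21*z^2 - 83*z - 60) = (z - 5)*(z + 4)*(z^3 - z^2 - 17*z - 15) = (z - 5)^2*(z + 4)*(z^2 + 4*z + 3) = (z - 5)^2*(z + 3)*(z + 4)*(z + 1)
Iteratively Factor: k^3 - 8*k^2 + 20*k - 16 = (k - 2)*(k^2 - 6*k + 8) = (k - 2)^2*(k - 4)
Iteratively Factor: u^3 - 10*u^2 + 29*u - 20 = (u - 5)*(u^2 - 5*u + 4) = (u - 5)*(u - 4)*(u - 1)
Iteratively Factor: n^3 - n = (n - 1)*(n^2 + n) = (n - 1)*(n + 1)*(n)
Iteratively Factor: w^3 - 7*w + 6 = (w - 1)*(w^2 + w - 6) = (w - 2)*(w - 1)*(w + 3)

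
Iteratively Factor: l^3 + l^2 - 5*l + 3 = (l - 1)*(l^2 + 2*l - 3) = (l - 1)*(l + 3)*(l - 1)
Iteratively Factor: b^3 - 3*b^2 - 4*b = (b)*(b^2 - 3*b - 4) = b*(b + 1)*(b - 4)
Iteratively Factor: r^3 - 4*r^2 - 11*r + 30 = (r - 2)*(r^2 - 2*r - 15) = (r - 5)*(r - 2)*(r + 3)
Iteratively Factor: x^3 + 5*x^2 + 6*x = (x + 3)*(x^2 + 2*x) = x*(x + 3)*(x + 2)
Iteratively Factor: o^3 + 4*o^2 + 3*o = (o)*(o^2 + 4*o + 3) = o*(o + 1)*(o + 3)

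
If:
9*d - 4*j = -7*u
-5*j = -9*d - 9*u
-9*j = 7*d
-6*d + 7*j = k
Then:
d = 0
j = 0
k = 0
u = 0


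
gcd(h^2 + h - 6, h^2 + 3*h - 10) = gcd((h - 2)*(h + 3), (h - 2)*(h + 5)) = h - 2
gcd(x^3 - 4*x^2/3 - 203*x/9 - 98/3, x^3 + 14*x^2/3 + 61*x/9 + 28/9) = x + 7/3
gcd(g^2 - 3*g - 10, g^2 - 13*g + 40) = g - 5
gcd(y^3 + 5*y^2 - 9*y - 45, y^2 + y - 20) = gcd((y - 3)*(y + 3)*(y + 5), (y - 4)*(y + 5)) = y + 5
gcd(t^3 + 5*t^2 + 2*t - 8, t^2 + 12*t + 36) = 1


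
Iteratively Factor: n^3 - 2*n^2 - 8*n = (n + 2)*(n^2 - 4*n) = n*(n + 2)*(n - 4)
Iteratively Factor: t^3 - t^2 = (t - 1)*(t^2) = t*(t - 1)*(t)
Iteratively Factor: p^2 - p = (p - 1)*(p)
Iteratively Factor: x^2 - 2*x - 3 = (x - 3)*(x + 1)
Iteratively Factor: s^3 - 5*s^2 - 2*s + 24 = (s - 4)*(s^2 - s - 6) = (s - 4)*(s + 2)*(s - 3)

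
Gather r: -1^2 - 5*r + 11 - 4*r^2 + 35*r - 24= -4*r^2 + 30*r - 14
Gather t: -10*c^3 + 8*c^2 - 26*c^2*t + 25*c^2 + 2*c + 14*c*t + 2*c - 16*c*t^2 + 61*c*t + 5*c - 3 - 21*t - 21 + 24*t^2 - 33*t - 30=-10*c^3 + 33*c^2 + 9*c + t^2*(24 - 16*c) + t*(-26*c^2 + 75*c - 54) - 54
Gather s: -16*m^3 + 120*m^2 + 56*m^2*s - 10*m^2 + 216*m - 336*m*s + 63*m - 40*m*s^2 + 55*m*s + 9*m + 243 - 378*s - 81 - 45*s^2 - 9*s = -16*m^3 + 110*m^2 + 288*m + s^2*(-40*m - 45) + s*(56*m^2 - 281*m - 387) + 162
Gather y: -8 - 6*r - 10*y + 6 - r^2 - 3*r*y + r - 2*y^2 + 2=-r^2 - 5*r - 2*y^2 + y*(-3*r - 10)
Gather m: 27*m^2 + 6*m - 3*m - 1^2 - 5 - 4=27*m^2 + 3*m - 10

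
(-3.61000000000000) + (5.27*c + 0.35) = 5.27*c - 3.26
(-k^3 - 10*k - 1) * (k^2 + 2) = -k^5 - 12*k^3 - k^2 - 20*k - 2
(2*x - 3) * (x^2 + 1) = 2*x^3 - 3*x^2 + 2*x - 3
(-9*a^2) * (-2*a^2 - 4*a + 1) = 18*a^4 + 36*a^3 - 9*a^2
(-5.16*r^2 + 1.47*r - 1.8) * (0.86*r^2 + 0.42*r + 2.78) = -4.4376*r^4 - 0.903*r^3 - 15.2754*r^2 + 3.3306*r - 5.004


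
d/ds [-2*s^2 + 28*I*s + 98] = -4*s + 28*I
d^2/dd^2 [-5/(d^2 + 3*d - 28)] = 10*(d^2 + 3*d - (2*d + 3)^2 - 28)/(d^2 + 3*d - 28)^3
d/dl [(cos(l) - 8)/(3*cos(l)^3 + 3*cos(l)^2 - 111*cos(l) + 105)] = (-29*cos(l) - 23*cos(2*l) + cos(3*l) + 499)*sin(l)/(6*(cos(l)^3 + cos(l)^2 - 37*cos(l) + 35)^2)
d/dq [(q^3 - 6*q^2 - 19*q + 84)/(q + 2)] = 2*(q^3 - 12*q - 61)/(q^2 + 4*q + 4)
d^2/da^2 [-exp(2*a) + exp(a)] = (1 - 4*exp(a))*exp(a)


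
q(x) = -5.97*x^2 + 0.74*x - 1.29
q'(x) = 0.74 - 11.94*x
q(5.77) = -195.78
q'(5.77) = -68.15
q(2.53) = -37.63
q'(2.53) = -29.47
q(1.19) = -8.86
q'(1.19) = -13.47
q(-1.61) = -17.96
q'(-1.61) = 19.96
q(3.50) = -71.83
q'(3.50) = -41.05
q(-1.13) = -9.75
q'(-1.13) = 14.23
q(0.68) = -3.55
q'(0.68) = -7.38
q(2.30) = -31.17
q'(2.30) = -26.72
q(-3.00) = -57.24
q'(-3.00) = 36.56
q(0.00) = -1.29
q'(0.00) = 0.74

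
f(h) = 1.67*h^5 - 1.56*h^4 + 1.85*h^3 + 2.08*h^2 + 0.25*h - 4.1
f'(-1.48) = 66.54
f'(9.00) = 50722.63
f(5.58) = 7905.25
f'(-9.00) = 59745.67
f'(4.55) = 3125.05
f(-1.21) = -12.31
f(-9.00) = -110033.51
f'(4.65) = 3416.10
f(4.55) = 2802.42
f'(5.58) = 7207.24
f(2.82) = 253.80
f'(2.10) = 138.06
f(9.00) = 89891.95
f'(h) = 8.35*h^4 - 6.24*h^3 + 5.55*h^2 + 4.16*h + 0.25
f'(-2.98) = 860.77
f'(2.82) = 444.24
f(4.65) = 3129.32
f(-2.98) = -550.82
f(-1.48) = -25.25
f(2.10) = 60.60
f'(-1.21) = 32.30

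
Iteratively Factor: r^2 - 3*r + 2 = (r - 2)*(r - 1)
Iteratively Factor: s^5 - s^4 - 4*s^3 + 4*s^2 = (s + 2)*(s^4 - 3*s^3 + 2*s^2) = (s - 2)*(s + 2)*(s^3 - s^2) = (s - 2)*(s - 1)*(s + 2)*(s^2) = s*(s - 2)*(s - 1)*(s + 2)*(s)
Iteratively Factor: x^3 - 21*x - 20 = (x + 4)*(x^2 - 4*x - 5) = (x - 5)*(x + 4)*(x + 1)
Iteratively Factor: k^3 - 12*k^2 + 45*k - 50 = (k - 5)*(k^2 - 7*k + 10) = (k - 5)^2*(k - 2)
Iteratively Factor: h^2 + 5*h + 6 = (h + 3)*(h + 2)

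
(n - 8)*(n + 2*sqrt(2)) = n^2 - 8*n + 2*sqrt(2)*n - 16*sqrt(2)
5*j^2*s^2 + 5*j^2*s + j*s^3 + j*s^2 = s*(5*j + s)*(j*s + j)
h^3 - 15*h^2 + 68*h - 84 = (h - 7)*(h - 6)*(h - 2)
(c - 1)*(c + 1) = c^2 - 1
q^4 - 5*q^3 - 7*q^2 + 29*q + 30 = (q - 5)*(q - 3)*(q + 1)*(q + 2)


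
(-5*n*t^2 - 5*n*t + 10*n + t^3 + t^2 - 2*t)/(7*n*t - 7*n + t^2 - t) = (-5*n*t - 10*n + t^2 + 2*t)/(7*n + t)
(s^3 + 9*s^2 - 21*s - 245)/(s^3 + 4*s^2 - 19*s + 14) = (s^2 + 2*s - 35)/(s^2 - 3*s + 2)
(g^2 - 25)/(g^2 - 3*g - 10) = (g + 5)/(g + 2)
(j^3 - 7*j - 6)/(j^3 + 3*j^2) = (j^3 - 7*j - 6)/(j^2*(j + 3))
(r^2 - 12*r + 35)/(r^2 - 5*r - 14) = (r - 5)/(r + 2)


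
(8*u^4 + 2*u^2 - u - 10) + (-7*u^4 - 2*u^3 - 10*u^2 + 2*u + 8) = u^4 - 2*u^3 - 8*u^2 + u - 2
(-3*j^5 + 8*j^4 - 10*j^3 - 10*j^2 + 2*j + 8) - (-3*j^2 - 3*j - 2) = -3*j^5 + 8*j^4 - 10*j^3 - 7*j^2 + 5*j + 10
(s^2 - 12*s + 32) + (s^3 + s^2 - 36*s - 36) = s^3 + 2*s^2 - 48*s - 4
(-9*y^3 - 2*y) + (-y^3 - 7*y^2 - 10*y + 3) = -10*y^3 - 7*y^2 - 12*y + 3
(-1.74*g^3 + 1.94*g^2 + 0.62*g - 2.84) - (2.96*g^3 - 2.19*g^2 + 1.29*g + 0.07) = -4.7*g^3 + 4.13*g^2 - 0.67*g - 2.91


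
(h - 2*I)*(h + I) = h^2 - I*h + 2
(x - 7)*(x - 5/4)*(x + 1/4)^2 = x^4 - 31*x^3/4 + 75*x^2/16 + 247*x/64 + 35/64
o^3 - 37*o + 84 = (o - 4)*(o - 3)*(o + 7)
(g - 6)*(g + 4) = g^2 - 2*g - 24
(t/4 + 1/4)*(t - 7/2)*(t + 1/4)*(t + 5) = t^4/4 + 11*t^3/16 - 123*t^2/32 - 43*t/8 - 35/32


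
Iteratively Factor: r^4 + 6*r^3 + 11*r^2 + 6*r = (r + 3)*(r^3 + 3*r^2 + 2*r) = r*(r + 3)*(r^2 + 3*r + 2) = r*(r + 1)*(r + 3)*(r + 2)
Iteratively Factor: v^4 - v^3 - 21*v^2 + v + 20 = (v - 5)*(v^3 + 4*v^2 - v - 4) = (v - 5)*(v + 4)*(v^2 - 1) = (v - 5)*(v - 1)*(v + 4)*(v + 1)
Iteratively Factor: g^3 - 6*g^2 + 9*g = (g - 3)*(g^2 - 3*g) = (g - 3)^2*(g)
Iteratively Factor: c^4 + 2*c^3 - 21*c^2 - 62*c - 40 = (c - 5)*(c^3 + 7*c^2 + 14*c + 8) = (c - 5)*(c + 2)*(c^2 + 5*c + 4) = (c - 5)*(c + 1)*(c + 2)*(c + 4)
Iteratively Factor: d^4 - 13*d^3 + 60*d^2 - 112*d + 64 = (d - 1)*(d^3 - 12*d^2 + 48*d - 64) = (d - 4)*(d - 1)*(d^2 - 8*d + 16) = (d - 4)^2*(d - 1)*(d - 4)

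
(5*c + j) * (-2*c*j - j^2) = -10*c^2*j - 7*c*j^2 - j^3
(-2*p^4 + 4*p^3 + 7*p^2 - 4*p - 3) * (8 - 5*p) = 10*p^5 - 36*p^4 - 3*p^3 + 76*p^2 - 17*p - 24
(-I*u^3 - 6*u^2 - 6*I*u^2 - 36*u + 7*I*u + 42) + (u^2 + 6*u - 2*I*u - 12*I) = -I*u^3 - 5*u^2 - 6*I*u^2 - 30*u + 5*I*u + 42 - 12*I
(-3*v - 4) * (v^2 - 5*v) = -3*v^3 + 11*v^2 + 20*v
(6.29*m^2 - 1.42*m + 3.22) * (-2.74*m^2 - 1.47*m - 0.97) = -17.2346*m^4 - 5.3555*m^3 - 12.8367*m^2 - 3.356*m - 3.1234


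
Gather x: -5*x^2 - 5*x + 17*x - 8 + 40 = -5*x^2 + 12*x + 32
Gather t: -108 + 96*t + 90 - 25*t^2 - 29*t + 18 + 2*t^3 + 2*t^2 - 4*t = 2*t^3 - 23*t^2 + 63*t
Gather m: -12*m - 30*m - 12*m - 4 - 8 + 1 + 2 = -54*m - 9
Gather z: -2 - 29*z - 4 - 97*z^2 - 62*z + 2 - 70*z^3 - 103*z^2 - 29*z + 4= -70*z^3 - 200*z^2 - 120*z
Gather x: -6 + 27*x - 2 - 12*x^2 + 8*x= -12*x^2 + 35*x - 8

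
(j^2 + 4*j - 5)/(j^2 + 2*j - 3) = (j + 5)/(j + 3)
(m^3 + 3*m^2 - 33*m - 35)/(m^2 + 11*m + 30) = (m^3 + 3*m^2 - 33*m - 35)/(m^2 + 11*m + 30)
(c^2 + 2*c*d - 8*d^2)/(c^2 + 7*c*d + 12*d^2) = (c - 2*d)/(c + 3*d)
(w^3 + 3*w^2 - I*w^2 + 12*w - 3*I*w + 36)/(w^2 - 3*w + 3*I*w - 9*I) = (w^2 + w*(3 - 4*I) - 12*I)/(w - 3)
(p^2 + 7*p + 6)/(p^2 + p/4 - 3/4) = 4*(p + 6)/(4*p - 3)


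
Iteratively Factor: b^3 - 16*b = (b)*(b^2 - 16) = b*(b + 4)*(b - 4)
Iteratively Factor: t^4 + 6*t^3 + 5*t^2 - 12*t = (t - 1)*(t^3 + 7*t^2 + 12*t) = (t - 1)*(t + 4)*(t^2 + 3*t) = t*(t - 1)*(t + 4)*(t + 3)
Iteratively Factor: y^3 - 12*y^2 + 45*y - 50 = (y - 2)*(y^2 - 10*y + 25) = (y - 5)*(y - 2)*(y - 5)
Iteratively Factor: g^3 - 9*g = (g - 3)*(g^2 + 3*g) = g*(g - 3)*(g + 3)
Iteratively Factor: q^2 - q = (q - 1)*(q)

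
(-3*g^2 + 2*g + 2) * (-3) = 9*g^2 - 6*g - 6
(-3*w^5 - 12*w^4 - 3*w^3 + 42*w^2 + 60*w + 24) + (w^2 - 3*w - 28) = -3*w^5 - 12*w^4 - 3*w^3 + 43*w^2 + 57*w - 4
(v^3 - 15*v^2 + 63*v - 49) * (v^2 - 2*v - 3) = v^5 - 17*v^4 + 90*v^3 - 130*v^2 - 91*v + 147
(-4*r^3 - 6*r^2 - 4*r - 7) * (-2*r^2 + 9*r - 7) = 8*r^5 - 24*r^4 - 18*r^3 + 20*r^2 - 35*r + 49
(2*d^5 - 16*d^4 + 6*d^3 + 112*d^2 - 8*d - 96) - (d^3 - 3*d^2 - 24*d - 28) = 2*d^5 - 16*d^4 + 5*d^3 + 115*d^2 + 16*d - 68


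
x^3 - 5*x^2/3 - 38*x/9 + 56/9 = (x - 7/3)*(x - 4/3)*(x + 2)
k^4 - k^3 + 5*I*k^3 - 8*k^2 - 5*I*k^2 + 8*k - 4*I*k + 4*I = (k - 1)*(k + I)*(k + 2*I)^2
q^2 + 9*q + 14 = (q + 2)*(q + 7)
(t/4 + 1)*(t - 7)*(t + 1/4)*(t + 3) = t^4/4 + t^3/16 - 37*t^2/4 - 373*t/16 - 21/4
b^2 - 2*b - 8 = (b - 4)*(b + 2)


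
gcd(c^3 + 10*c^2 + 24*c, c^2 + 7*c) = c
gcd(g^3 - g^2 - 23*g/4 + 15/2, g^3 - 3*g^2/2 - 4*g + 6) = g^2 - 7*g/2 + 3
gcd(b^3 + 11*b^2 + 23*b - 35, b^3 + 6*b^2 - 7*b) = b^2 + 6*b - 7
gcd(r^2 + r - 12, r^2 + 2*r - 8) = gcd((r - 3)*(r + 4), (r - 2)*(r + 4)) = r + 4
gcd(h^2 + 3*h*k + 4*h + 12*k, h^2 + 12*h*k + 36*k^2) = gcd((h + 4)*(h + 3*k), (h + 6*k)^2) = 1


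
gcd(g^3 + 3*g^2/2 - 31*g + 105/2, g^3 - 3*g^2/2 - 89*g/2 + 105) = g^2 + 9*g/2 - 35/2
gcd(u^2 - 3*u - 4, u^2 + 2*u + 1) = u + 1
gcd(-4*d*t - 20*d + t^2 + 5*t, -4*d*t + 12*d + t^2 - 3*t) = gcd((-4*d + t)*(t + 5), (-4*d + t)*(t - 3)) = -4*d + t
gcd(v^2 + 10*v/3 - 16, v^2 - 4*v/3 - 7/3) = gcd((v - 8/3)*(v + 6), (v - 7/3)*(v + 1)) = 1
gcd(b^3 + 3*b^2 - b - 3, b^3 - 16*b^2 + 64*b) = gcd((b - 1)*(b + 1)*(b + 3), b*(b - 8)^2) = 1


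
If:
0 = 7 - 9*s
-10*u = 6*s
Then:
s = 7/9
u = -7/15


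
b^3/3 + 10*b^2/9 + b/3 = b*(b/3 + 1)*(b + 1/3)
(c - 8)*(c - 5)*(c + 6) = c^3 - 7*c^2 - 38*c + 240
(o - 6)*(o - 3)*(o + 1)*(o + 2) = o^4 - 6*o^3 - 7*o^2 + 36*o + 36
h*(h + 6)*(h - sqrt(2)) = h^3 - sqrt(2)*h^2 + 6*h^2 - 6*sqrt(2)*h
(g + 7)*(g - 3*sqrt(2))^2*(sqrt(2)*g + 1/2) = sqrt(2)*g^4 - 23*g^3/2 + 7*sqrt(2)*g^3 - 161*g^2/2 + 15*sqrt(2)*g^2 + 9*g + 105*sqrt(2)*g + 63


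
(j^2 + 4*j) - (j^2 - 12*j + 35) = 16*j - 35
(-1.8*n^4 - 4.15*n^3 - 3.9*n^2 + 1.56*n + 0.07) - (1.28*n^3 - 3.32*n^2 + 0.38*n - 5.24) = -1.8*n^4 - 5.43*n^3 - 0.58*n^2 + 1.18*n + 5.31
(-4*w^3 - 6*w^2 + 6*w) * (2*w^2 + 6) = -8*w^5 - 12*w^4 - 12*w^3 - 36*w^2 + 36*w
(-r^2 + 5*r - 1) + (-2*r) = -r^2 + 3*r - 1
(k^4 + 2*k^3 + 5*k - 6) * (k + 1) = k^5 + 3*k^4 + 2*k^3 + 5*k^2 - k - 6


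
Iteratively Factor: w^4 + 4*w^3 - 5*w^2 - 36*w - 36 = (w - 3)*(w^3 + 7*w^2 + 16*w + 12) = (w - 3)*(w + 3)*(w^2 + 4*w + 4) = (w - 3)*(w + 2)*(w + 3)*(w + 2)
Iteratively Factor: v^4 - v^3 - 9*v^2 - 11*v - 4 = (v + 1)*(v^3 - 2*v^2 - 7*v - 4) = (v + 1)^2*(v^2 - 3*v - 4) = (v + 1)^3*(v - 4)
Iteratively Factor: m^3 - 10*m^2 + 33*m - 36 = (m - 3)*(m^2 - 7*m + 12) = (m - 3)^2*(m - 4)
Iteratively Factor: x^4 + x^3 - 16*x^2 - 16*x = (x + 1)*(x^3 - 16*x) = (x - 4)*(x + 1)*(x^2 + 4*x) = (x - 4)*(x + 1)*(x + 4)*(x)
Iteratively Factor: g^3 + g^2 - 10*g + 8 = (g + 4)*(g^2 - 3*g + 2) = (g - 2)*(g + 4)*(g - 1)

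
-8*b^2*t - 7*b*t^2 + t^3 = t*(-8*b + t)*(b + t)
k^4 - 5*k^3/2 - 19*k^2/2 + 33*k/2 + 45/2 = (k - 3)^2*(k + 1)*(k + 5/2)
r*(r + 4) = r^2 + 4*r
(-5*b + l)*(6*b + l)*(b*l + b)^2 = -30*b^4*l^2 - 60*b^4*l - 30*b^4 + b^3*l^3 + 2*b^3*l^2 + b^3*l + b^2*l^4 + 2*b^2*l^3 + b^2*l^2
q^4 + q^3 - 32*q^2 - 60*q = q*(q - 6)*(q + 2)*(q + 5)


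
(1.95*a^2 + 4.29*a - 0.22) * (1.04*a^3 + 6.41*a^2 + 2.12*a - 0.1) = 2.028*a^5 + 16.9611*a^4 + 31.4041*a^3 + 7.4896*a^2 - 0.8954*a + 0.022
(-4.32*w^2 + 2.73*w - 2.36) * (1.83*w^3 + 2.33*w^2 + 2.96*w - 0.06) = -7.9056*w^5 - 5.0697*w^4 - 10.7451*w^3 + 2.8412*w^2 - 7.1494*w + 0.1416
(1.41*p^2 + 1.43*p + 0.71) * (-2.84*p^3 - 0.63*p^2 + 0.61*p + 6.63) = -4.0044*p^5 - 4.9495*p^4 - 2.0572*p^3 + 9.7733*p^2 + 9.914*p + 4.7073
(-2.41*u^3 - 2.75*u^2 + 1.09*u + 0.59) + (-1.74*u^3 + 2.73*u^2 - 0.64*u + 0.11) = -4.15*u^3 - 0.02*u^2 + 0.45*u + 0.7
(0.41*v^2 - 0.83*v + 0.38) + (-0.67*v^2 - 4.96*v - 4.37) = -0.26*v^2 - 5.79*v - 3.99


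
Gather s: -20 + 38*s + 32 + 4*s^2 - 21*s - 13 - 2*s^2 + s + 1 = 2*s^2 + 18*s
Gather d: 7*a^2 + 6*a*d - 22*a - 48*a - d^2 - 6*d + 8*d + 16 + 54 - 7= 7*a^2 - 70*a - d^2 + d*(6*a + 2) + 63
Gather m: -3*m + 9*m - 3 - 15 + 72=6*m + 54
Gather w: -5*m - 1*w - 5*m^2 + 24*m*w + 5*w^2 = -5*m^2 - 5*m + 5*w^2 + w*(24*m - 1)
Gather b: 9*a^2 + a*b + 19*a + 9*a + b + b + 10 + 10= 9*a^2 + 28*a + b*(a + 2) + 20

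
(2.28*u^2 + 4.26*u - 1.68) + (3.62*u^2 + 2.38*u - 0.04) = 5.9*u^2 + 6.64*u - 1.72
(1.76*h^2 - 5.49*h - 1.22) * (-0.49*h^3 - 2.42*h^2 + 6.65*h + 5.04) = -0.8624*h^5 - 1.5691*h^4 + 25.5876*h^3 - 24.6857*h^2 - 35.7826*h - 6.1488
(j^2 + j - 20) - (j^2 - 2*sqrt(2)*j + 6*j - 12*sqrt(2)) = -5*j + 2*sqrt(2)*j - 20 + 12*sqrt(2)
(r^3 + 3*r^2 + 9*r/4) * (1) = r^3 + 3*r^2 + 9*r/4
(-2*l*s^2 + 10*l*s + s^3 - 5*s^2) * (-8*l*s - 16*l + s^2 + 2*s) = 16*l^2*s^3 - 48*l^2*s^2 - 160*l^2*s - 10*l*s^4 + 30*l*s^3 + 100*l*s^2 + s^5 - 3*s^4 - 10*s^3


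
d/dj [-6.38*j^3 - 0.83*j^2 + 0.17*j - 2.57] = -19.14*j^2 - 1.66*j + 0.17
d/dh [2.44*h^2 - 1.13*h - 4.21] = 4.88*h - 1.13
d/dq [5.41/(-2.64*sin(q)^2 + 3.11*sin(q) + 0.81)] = (28.5648*sin(q) - 16.8251)*cos(q)/(-2.64*sin(q)^2 + 3.11*sin(q) + 0.81)^2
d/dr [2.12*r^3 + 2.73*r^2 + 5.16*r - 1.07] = 6.36*r^2 + 5.46*r + 5.16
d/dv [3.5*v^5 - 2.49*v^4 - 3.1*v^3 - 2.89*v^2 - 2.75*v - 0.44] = 17.5*v^4 - 9.96*v^3 - 9.3*v^2 - 5.78*v - 2.75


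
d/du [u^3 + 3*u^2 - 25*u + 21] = 3*u^2 + 6*u - 25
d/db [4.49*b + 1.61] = 4.49000000000000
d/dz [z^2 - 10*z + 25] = 2*z - 10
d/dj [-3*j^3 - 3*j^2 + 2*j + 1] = -9*j^2 - 6*j + 2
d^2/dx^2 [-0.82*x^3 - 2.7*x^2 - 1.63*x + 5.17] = -4.92*x - 5.4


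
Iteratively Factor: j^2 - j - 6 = (j - 3)*(j + 2)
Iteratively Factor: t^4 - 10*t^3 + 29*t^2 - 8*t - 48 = (t - 4)*(t^3 - 6*t^2 + 5*t + 12) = (t - 4)*(t - 3)*(t^2 - 3*t - 4) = (t - 4)*(t - 3)*(t + 1)*(t - 4)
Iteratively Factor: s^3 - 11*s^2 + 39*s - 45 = (s - 3)*(s^2 - 8*s + 15) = (s - 3)^2*(s - 5)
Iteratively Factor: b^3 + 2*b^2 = (b)*(b^2 + 2*b) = b^2*(b + 2)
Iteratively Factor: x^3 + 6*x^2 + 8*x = (x + 2)*(x^2 + 4*x) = (x + 2)*(x + 4)*(x)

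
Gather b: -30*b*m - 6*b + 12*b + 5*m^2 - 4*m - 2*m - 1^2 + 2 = b*(6 - 30*m) + 5*m^2 - 6*m + 1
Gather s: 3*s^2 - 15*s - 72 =3*s^2 - 15*s - 72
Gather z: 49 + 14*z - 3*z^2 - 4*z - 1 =-3*z^2 + 10*z + 48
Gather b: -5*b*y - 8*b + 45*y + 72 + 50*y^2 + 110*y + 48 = b*(-5*y - 8) + 50*y^2 + 155*y + 120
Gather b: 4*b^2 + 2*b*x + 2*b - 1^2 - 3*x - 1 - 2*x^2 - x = 4*b^2 + b*(2*x + 2) - 2*x^2 - 4*x - 2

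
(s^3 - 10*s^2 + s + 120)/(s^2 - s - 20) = (s^2 - 5*s - 24)/(s + 4)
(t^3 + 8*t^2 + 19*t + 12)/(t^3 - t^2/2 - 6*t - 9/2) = 2*(t^2 + 7*t + 12)/(2*t^2 - 3*t - 9)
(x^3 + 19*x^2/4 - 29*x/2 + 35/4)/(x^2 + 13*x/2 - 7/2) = (4*x^2 - 9*x + 5)/(2*(2*x - 1))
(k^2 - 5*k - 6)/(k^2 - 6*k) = (k + 1)/k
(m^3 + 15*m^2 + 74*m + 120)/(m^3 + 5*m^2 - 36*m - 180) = (m + 4)/(m - 6)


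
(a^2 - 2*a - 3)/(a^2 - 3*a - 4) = (a - 3)/(a - 4)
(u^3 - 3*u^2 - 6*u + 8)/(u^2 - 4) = (u^2 - 5*u + 4)/(u - 2)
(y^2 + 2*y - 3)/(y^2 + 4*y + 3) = (y - 1)/(y + 1)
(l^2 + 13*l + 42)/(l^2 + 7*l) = (l + 6)/l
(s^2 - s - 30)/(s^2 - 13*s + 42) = (s + 5)/(s - 7)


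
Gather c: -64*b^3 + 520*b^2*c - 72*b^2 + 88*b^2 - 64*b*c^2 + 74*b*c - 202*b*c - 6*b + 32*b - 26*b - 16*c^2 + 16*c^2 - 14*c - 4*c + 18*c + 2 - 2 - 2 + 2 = -64*b^3 + 16*b^2 - 64*b*c^2 + c*(520*b^2 - 128*b)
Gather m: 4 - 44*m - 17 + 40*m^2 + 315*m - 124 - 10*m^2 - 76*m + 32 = 30*m^2 + 195*m - 105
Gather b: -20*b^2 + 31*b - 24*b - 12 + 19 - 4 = -20*b^2 + 7*b + 3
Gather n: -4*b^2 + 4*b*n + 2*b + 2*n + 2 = -4*b^2 + 2*b + n*(4*b + 2) + 2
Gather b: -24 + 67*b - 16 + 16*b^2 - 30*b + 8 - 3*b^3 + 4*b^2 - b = -3*b^3 + 20*b^2 + 36*b - 32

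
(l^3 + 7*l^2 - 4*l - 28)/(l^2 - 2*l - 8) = (l^2 + 5*l - 14)/(l - 4)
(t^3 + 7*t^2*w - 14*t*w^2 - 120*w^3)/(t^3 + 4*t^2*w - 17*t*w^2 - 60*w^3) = (t + 6*w)/(t + 3*w)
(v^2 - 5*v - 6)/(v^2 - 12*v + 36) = (v + 1)/(v - 6)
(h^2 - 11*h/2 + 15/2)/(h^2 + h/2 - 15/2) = (h - 3)/(h + 3)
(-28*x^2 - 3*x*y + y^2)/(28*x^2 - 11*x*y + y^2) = (-4*x - y)/(4*x - y)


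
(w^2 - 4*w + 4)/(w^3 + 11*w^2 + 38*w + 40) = (w^2 - 4*w + 4)/(w^3 + 11*w^2 + 38*w + 40)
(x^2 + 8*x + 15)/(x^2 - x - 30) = (x + 3)/(x - 6)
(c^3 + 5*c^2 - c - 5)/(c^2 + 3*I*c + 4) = (c^3 + 5*c^2 - c - 5)/(c^2 + 3*I*c + 4)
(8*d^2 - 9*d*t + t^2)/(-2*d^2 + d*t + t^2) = (-8*d + t)/(2*d + t)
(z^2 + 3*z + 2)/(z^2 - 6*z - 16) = (z + 1)/(z - 8)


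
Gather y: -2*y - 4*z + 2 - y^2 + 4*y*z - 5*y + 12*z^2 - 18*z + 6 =-y^2 + y*(4*z - 7) + 12*z^2 - 22*z + 8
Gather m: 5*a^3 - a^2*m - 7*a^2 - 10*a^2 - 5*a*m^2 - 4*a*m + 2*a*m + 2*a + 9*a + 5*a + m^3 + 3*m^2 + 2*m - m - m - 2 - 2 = 5*a^3 - 17*a^2 + 16*a + m^3 + m^2*(3 - 5*a) + m*(-a^2 - 2*a) - 4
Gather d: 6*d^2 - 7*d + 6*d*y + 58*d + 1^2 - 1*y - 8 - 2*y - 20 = 6*d^2 + d*(6*y + 51) - 3*y - 27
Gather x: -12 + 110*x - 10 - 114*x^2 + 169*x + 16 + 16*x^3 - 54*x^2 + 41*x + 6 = 16*x^3 - 168*x^2 + 320*x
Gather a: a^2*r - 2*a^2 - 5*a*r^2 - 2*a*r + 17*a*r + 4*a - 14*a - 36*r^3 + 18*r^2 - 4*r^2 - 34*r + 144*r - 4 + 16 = a^2*(r - 2) + a*(-5*r^2 + 15*r - 10) - 36*r^3 + 14*r^2 + 110*r + 12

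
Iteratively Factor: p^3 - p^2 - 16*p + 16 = (p - 1)*(p^2 - 16) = (p - 4)*(p - 1)*(p + 4)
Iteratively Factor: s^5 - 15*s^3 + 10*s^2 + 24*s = (s + 1)*(s^4 - s^3 - 14*s^2 + 24*s) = (s - 2)*(s + 1)*(s^3 + s^2 - 12*s) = (s - 2)*(s + 1)*(s + 4)*(s^2 - 3*s) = (s - 3)*(s - 2)*(s + 1)*(s + 4)*(s)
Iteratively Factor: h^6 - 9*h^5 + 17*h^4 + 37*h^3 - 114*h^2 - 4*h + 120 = (h + 1)*(h^5 - 10*h^4 + 27*h^3 + 10*h^2 - 124*h + 120) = (h - 2)*(h + 1)*(h^4 - 8*h^3 + 11*h^2 + 32*h - 60) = (h - 2)*(h + 1)*(h + 2)*(h^3 - 10*h^2 + 31*h - 30) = (h - 2)^2*(h + 1)*(h + 2)*(h^2 - 8*h + 15) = (h - 5)*(h - 2)^2*(h + 1)*(h + 2)*(h - 3)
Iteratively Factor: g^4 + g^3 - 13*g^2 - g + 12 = (g + 4)*(g^3 - 3*g^2 - g + 3) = (g + 1)*(g + 4)*(g^2 - 4*g + 3) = (g - 3)*(g + 1)*(g + 4)*(g - 1)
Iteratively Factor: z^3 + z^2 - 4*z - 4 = (z + 1)*(z^2 - 4) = (z - 2)*(z + 1)*(z + 2)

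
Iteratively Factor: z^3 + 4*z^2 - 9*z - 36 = (z + 4)*(z^2 - 9) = (z - 3)*(z + 4)*(z + 3)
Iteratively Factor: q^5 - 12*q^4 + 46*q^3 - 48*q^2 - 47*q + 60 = (q - 3)*(q^4 - 9*q^3 + 19*q^2 + 9*q - 20) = (q - 4)*(q - 3)*(q^3 - 5*q^2 - q + 5) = (q - 4)*(q - 3)*(q - 1)*(q^2 - 4*q - 5) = (q - 4)*(q - 3)*(q - 1)*(q + 1)*(q - 5)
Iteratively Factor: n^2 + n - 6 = (n + 3)*(n - 2)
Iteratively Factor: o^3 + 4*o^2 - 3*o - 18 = (o + 3)*(o^2 + o - 6) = (o + 3)^2*(o - 2)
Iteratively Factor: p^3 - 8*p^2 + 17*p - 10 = (p - 1)*(p^2 - 7*p + 10) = (p - 2)*(p - 1)*(p - 5)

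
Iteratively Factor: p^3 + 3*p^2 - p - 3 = (p - 1)*(p^2 + 4*p + 3) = (p - 1)*(p + 3)*(p + 1)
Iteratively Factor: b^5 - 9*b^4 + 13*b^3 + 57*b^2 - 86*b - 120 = (b - 4)*(b^4 - 5*b^3 - 7*b^2 + 29*b + 30) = (b - 4)*(b + 2)*(b^3 - 7*b^2 + 7*b + 15) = (b - 4)*(b + 1)*(b + 2)*(b^2 - 8*b + 15) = (b - 5)*(b - 4)*(b + 1)*(b + 2)*(b - 3)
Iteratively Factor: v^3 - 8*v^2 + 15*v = (v - 3)*(v^2 - 5*v) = v*(v - 3)*(v - 5)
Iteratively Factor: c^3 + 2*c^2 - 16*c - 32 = (c + 4)*(c^2 - 2*c - 8) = (c - 4)*(c + 4)*(c + 2)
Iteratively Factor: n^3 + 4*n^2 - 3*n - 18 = (n + 3)*(n^2 + n - 6) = (n + 3)^2*(n - 2)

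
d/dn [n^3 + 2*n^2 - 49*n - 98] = 3*n^2 + 4*n - 49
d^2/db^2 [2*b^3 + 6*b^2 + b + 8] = 12*b + 12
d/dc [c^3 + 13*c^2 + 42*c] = 3*c^2 + 26*c + 42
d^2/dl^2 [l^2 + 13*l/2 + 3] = 2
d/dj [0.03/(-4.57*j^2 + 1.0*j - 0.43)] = (0.2742*j - 0.03)/(4.57*j^2 - 1.0*j + 0.43)^2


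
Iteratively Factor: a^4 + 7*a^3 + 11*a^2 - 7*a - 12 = (a + 1)*(a^3 + 6*a^2 + 5*a - 12) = (a + 1)*(a + 3)*(a^2 + 3*a - 4) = (a + 1)*(a + 3)*(a + 4)*(a - 1)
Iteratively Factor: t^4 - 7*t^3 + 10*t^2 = (t)*(t^3 - 7*t^2 + 10*t) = t^2*(t^2 - 7*t + 10) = t^2*(t - 2)*(t - 5)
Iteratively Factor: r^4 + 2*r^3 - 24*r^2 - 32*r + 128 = (r - 2)*(r^3 + 4*r^2 - 16*r - 64) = (r - 4)*(r - 2)*(r^2 + 8*r + 16) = (r - 4)*(r - 2)*(r + 4)*(r + 4)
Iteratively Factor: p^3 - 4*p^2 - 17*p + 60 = (p - 5)*(p^2 + p - 12) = (p - 5)*(p - 3)*(p + 4)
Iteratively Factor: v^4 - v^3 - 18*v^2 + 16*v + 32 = (v - 4)*(v^3 + 3*v^2 - 6*v - 8) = (v - 4)*(v + 4)*(v^2 - v - 2) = (v - 4)*(v - 2)*(v + 4)*(v + 1)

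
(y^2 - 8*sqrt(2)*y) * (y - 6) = y^3 - 8*sqrt(2)*y^2 - 6*y^2 + 48*sqrt(2)*y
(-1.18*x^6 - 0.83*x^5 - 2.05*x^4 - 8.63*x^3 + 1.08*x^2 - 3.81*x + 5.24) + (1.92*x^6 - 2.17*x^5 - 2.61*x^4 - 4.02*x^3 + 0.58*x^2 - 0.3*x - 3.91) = 0.74*x^6 - 3.0*x^5 - 4.66*x^4 - 12.65*x^3 + 1.66*x^2 - 4.11*x + 1.33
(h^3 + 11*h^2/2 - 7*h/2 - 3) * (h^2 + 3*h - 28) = h^5 + 17*h^4/2 - 15*h^3 - 335*h^2/2 + 89*h + 84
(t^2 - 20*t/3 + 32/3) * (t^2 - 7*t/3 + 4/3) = t^4 - 9*t^3 + 248*t^2/9 - 304*t/9 + 128/9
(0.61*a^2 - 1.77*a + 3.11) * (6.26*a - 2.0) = 3.8186*a^3 - 12.3002*a^2 + 23.0086*a - 6.22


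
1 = 1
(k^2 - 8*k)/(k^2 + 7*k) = (k - 8)/(k + 7)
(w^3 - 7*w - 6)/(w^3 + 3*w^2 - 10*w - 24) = (w + 1)/(w + 4)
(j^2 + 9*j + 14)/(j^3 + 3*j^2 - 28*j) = (j + 2)/(j*(j - 4))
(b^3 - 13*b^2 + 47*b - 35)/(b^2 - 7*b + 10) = (b^2 - 8*b + 7)/(b - 2)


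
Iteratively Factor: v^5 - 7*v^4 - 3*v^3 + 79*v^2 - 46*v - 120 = (v - 2)*(v^4 - 5*v^3 - 13*v^2 + 53*v + 60) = (v - 2)*(v + 1)*(v^3 - 6*v^2 - 7*v + 60) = (v - 5)*(v - 2)*(v + 1)*(v^2 - v - 12) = (v - 5)*(v - 4)*(v - 2)*(v + 1)*(v + 3)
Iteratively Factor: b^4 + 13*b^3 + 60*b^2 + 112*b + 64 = (b + 4)*(b^3 + 9*b^2 + 24*b + 16) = (b + 4)^2*(b^2 + 5*b + 4) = (b + 1)*(b + 4)^2*(b + 4)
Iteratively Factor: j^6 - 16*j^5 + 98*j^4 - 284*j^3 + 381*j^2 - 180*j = (j - 3)*(j^5 - 13*j^4 + 59*j^3 - 107*j^2 + 60*j) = (j - 3)*(j - 1)*(j^4 - 12*j^3 + 47*j^2 - 60*j) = (j - 5)*(j - 3)*(j - 1)*(j^3 - 7*j^2 + 12*j) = (j - 5)*(j - 3)^2*(j - 1)*(j^2 - 4*j) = j*(j - 5)*(j - 3)^2*(j - 1)*(j - 4)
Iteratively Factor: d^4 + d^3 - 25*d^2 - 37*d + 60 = (d - 5)*(d^3 + 6*d^2 + 5*d - 12) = (d - 5)*(d + 3)*(d^2 + 3*d - 4) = (d - 5)*(d + 3)*(d + 4)*(d - 1)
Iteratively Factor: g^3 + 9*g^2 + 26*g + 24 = (g + 2)*(g^2 + 7*g + 12) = (g + 2)*(g + 4)*(g + 3)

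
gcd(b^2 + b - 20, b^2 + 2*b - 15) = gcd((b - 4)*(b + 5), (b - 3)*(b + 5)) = b + 5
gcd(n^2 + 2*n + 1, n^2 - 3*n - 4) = n + 1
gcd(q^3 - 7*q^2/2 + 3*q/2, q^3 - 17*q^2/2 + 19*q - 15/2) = q^2 - 7*q/2 + 3/2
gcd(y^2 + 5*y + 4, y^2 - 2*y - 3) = y + 1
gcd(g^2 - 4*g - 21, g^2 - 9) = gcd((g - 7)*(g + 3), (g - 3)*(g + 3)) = g + 3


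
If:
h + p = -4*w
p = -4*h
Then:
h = 4*w/3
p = -16*w/3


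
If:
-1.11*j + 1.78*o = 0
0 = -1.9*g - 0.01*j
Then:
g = -0.00844001896633476*o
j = 1.6036036036036*o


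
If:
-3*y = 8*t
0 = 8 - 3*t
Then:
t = 8/3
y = -64/9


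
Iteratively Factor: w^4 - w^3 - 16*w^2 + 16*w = (w)*(w^3 - w^2 - 16*w + 16) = w*(w + 4)*(w^2 - 5*w + 4) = w*(w - 4)*(w + 4)*(w - 1)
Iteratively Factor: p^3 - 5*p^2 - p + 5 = (p + 1)*(p^2 - 6*p + 5) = (p - 5)*(p + 1)*(p - 1)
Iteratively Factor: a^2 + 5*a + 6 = (a + 2)*(a + 3)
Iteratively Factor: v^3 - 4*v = (v - 2)*(v^2 + 2*v) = v*(v - 2)*(v + 2)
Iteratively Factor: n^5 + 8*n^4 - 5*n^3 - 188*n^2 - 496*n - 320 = (n + 4)*(n^4 + 4*n^3 - 21*n^2 - 104*n - 80) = (n + 1)*(n + 4)*(n^3 + 3*n^2 - 24*n - 80) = (n + 1)*(n + 4)^2*(n^2 - n - 20) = (n - 5)*(n + 1)*(n + 4)^2*(n + 4)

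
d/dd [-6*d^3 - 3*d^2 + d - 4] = -18*d^2 - 6*d + 1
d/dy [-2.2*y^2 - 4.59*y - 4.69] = -4.4*y - 4.59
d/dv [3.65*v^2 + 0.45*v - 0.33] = 7.3*v + 0.45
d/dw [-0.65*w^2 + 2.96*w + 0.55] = 2.96 - 1.3*w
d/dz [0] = 0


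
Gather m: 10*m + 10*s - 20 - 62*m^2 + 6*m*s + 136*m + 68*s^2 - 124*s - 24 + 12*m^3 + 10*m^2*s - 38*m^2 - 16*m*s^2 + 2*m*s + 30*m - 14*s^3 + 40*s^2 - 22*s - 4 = 12*m^3 + m^2*(10*s - 100) + m*(-16*s^2 + 8*s + 176) - 14*s^3 + 108*s^2 - 136*s - 48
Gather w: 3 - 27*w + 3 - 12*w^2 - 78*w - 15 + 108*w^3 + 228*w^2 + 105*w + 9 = 108*w^3 + 216*w^2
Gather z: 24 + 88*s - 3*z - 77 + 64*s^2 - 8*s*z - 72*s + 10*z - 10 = 64*s^2 + 16*s + z*(7 - 8*s) - 63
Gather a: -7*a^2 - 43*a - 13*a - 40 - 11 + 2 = -7*a^2 - 56*a - 49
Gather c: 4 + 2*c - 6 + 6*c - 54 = 8*c - 56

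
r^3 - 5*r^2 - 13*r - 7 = (r - 7)*(r + 1)^2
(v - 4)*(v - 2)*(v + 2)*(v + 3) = v^4 - v^3 - 16*v^2 + 4*v + 48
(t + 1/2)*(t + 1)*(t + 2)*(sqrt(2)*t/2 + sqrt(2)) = sqrt(2)*t^4/2 + 11*sqrt(2)*t^3/4 + 21*sqrt(2)*t^2/4 + 4*sqrt(2)*t + sqrt(2)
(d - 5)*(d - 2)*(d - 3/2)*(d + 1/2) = d^4 - 8*d^3 + 65*d^2/4 - 19*d/4 - 15/2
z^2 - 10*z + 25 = (z - 5)^2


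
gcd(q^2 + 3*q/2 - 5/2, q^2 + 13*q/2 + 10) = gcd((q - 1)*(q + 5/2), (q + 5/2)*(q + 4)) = q + 5/2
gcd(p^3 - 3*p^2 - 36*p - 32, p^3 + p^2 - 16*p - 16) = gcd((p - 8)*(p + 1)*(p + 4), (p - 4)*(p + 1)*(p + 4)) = p^2 + 5*p + 4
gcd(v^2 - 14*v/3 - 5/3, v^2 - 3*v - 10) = v - 5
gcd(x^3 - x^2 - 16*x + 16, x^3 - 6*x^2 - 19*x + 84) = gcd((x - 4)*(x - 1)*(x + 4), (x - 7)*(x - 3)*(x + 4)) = x + 4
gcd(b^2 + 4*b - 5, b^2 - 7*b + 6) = b - 1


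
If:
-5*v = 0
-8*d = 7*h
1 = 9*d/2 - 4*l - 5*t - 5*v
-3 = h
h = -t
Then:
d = 21/8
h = -3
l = -67/64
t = 3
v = 0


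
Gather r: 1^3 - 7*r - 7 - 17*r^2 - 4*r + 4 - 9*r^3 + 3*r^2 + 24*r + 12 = -9*r^3 - 14*r^2 + 13*r + 10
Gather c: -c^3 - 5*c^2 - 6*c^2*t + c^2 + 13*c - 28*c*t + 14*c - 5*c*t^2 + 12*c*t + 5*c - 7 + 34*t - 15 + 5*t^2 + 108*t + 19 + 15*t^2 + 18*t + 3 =-c^3 + c^2*(-6*t - 4) + c*(-5*t^2 - 16*t + 32) + 20*t^2 + 160*t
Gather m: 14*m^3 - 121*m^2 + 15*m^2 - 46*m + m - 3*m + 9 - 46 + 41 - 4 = 14*m^3 - 106*m^2 - 48*m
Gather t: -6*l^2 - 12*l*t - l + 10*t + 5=-6*l^2 - l + t*(10 - 12*l) + 5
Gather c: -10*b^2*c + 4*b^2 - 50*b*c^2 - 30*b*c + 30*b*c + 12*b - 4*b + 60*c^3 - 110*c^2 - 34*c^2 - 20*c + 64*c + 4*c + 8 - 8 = 4*b^2 + 8*b + 60*c^3 + c^2*(-50*b - 144) + c*(48 - 10*b^2)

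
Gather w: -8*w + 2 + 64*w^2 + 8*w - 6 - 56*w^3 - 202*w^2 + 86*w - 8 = -56*w^3 - 138*w^2 + 86*w - 12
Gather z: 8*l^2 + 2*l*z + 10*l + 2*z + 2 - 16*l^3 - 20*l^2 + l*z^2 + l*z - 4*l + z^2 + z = -16*l^3 - 12*l^2 + 6*l + z^2*(l + 1) + z*(3*l + 3) + 2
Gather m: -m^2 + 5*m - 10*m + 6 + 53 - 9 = -m^2 - 5*m + 50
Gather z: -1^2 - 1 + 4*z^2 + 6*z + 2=4*z^2 + 6*z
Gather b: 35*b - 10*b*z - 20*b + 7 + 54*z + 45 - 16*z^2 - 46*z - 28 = b*(15 - 10*z) - 16*z^2 + 8*z + 24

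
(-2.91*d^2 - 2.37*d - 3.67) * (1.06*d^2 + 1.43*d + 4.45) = -3.0846*d^4 - 6.6735*d^3 - 20.2288*d^2 - 15.7946*d - 16.3315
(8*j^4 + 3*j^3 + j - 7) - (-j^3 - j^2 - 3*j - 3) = 8*j^4 + 4*j^3 + j^2 + 4*j - 4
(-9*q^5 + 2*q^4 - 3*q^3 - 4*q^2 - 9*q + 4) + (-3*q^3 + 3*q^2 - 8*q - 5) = -9*q^5 + 2*q^4 - 6*q^3 - q^2 - 17*q - 1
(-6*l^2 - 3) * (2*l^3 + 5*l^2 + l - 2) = -12*l^5 - 30*l^4 - 12*l^3 - 3*l^2 - 3*l + 6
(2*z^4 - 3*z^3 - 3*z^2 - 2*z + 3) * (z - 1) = 2*z^5 - 5*z^4 + z^2 + 5*z - 3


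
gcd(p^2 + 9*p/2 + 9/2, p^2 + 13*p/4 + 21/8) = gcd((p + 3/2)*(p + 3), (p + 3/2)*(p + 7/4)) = p + 3/2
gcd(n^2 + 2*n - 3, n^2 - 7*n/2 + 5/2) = n - 1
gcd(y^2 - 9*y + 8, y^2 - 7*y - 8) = y - 8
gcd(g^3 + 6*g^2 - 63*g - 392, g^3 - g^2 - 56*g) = g^2 - g - 56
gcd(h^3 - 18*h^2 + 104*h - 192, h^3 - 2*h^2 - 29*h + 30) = h - 6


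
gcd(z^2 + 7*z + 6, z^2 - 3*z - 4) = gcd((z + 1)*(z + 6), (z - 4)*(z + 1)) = z + 1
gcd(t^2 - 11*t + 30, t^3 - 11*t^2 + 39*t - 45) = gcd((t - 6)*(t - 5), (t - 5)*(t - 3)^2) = t - 5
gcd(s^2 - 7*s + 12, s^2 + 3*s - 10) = 1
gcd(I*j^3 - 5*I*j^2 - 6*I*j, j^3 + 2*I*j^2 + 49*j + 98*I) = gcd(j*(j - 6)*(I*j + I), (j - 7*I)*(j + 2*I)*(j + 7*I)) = 1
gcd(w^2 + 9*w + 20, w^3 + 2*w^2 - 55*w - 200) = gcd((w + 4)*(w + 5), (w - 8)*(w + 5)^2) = w + 5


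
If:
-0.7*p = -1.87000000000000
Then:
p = 2.67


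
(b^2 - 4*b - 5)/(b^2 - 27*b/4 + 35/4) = 4*(b + 1)/(4*b - 7)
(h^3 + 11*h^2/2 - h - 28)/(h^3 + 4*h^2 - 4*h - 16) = (h + 7/2)/(h + 2)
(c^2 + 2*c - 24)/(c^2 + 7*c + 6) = (c - 4)/(c + 1)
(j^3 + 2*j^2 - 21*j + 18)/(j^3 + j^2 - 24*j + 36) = (j - 1)/(j - 2)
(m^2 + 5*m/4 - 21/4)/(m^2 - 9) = (m - 7/4)/(m - 3)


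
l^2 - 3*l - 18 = (l - 6)*(l + 3)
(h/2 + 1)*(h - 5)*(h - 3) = h^3/2 - 3*h^2 - h/2 + 15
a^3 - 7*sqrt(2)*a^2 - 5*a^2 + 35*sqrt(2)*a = a*(a - 5)*(a - 7*sqrt(2))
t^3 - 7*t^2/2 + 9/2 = (t - 3)*(t - 3/2)*(t + 1)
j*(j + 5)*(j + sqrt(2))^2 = j^4 + 2*sqrt(2)*j^3 + 5*j^3 + 2*j^2 + 10*sqrt(2)*j^2 + 10*j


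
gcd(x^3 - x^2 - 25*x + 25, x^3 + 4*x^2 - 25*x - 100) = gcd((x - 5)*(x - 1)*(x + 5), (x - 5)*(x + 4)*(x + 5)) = x^2 - 25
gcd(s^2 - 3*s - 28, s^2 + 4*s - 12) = 1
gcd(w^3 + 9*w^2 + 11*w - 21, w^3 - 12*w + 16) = 1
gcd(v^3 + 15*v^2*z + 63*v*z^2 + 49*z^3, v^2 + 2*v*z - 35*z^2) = v + 7*z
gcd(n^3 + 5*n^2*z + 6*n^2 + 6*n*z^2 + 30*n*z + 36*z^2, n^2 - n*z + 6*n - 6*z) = n + 6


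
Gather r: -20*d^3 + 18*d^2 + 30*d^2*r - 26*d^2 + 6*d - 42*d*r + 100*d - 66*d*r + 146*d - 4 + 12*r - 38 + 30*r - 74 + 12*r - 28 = -20*d^3 - 8*d^2 + 252*d + r*(30*d^2 - 108*d + 54) - 144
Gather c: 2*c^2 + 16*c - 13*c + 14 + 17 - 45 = 2*c^2 + 3*c - 14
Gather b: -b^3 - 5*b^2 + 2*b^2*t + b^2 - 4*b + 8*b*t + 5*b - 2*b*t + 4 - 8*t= -b^3 + b^2*(2*t - 4) + b*(6*t + 1) - 8*t + 4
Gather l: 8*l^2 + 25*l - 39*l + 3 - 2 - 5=8*l^2 - 14*l - 4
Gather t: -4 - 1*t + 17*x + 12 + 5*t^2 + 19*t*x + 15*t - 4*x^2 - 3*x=5*t^2 + t*(19*x + 14) - 4*x^2 + 14*x + 8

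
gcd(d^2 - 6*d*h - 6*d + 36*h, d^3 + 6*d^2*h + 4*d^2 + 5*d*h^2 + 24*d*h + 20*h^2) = 1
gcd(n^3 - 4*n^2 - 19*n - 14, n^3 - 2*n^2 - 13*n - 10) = n^2 + 3*n + 2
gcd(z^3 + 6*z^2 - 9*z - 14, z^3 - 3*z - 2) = z^2 - z - 2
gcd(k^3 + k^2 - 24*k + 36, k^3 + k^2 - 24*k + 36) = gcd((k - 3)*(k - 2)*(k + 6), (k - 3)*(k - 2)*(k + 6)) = k^3 + k^2 - 24*k + 36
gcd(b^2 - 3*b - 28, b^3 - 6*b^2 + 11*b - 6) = 1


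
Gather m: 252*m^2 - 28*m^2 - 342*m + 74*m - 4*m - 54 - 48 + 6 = 224*m^2 - 272*m - 96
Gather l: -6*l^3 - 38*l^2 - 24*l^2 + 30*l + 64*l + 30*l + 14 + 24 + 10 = -6*l^3 - 62*l^2 + 124*l + 48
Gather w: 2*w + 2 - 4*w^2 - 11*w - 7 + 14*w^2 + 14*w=10*w^2 + 5*w - 5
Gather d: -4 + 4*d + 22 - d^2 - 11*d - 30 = -d^2 - 7*d - 12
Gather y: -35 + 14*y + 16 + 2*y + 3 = 16*y - 16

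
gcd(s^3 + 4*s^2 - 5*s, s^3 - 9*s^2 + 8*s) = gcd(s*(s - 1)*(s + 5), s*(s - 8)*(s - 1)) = s^2 - s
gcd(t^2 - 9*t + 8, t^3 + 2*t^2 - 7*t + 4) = t - 1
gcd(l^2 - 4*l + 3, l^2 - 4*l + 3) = l^2 - 4*l + 3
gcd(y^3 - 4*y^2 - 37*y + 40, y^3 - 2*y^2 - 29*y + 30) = y^2 + 4*y - 5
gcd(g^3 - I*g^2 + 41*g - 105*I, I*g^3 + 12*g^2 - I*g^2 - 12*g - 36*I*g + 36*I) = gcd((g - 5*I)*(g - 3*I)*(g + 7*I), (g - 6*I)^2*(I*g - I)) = 1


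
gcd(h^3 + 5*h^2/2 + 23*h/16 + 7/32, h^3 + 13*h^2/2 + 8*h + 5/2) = h + 1/2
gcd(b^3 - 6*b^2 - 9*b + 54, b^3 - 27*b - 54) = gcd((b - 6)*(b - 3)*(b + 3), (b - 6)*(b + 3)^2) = b^2 - 3*b - 18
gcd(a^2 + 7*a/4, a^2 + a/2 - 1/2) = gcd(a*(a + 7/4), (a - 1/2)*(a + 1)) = 1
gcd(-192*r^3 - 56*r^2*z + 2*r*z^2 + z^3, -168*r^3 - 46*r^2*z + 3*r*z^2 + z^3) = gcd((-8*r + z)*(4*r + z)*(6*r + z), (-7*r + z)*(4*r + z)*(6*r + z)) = 24*r^2 + 10*r*z + z^2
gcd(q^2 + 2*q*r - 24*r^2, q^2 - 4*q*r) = q - 4*r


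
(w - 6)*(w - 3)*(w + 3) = w^3 - 6*w^2 - 9*w + 54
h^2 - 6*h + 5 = (h - 5)*(h - 1)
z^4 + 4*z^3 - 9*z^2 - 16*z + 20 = (z - 2)*(z - 1)*(z + 2)*(z + 5)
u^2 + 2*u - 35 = (u - 5)*(u + 7)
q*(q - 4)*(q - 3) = q^3 - 7*q^2 + 12*q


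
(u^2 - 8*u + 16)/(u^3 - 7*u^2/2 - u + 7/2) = 2*(u^2 - 8*u + 16)/(2*u^3 - 7*u^2 - 2*u + 7)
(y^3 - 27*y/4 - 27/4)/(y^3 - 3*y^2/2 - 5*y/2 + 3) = (2*y^2 - 3*y - 9)/(2*(y^2 - 3*y + 2))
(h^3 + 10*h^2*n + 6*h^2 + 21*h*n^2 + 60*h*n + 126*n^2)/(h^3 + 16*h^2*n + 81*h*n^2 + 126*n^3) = (h + 6)/(h + 6*n)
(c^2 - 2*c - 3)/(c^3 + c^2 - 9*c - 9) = 1/(c + 3)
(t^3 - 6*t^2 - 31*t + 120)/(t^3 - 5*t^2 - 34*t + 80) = (t - 3)/(t - 2)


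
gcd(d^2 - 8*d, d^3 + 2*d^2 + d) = d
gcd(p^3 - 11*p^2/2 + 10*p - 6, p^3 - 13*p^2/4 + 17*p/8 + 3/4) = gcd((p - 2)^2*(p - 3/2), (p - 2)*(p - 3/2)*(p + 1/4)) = p^2 - 7*p/2 + 3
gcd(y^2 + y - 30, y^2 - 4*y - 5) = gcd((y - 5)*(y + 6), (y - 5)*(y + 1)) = y - 5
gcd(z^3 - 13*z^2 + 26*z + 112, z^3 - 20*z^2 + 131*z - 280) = z^2 - 15*z + 56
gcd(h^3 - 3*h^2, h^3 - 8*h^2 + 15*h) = h^2 - 3*h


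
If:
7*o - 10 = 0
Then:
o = 10/7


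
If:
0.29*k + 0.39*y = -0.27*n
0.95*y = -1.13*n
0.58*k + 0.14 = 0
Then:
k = -0.24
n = -0.36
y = 0.43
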